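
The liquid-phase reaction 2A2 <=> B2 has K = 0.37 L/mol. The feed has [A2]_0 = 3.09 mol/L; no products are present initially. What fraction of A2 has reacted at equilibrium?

Let X = conversion of A2; extent ξ = 3.09X/2 mol/L.
Concentrations: [A2] = 3.09 − 3.09X; [B2] = 1.54X.
K = [B2] / ([A2]^2).
This equals 0.37 at X = 0.522 (the root in 0 < X < 1).

X = 0.522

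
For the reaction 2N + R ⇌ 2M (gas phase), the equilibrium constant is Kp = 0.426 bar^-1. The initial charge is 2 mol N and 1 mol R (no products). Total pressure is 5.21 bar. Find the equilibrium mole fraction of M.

Take 2 mol N as basis and let X be its fractional conversion, so ξ = X.
Species balance: n_N = 2 − 2X; n_R = 1 − X; n_M = 2X.
n_T = Σnᵢ = 3 − X.
With p_i = (n_i/n_T)P, Kp = p_M^2 / (p_N^2 p_R).
Setting this equal to 0.426 bar^-1 and taking the physical root (0 < X < 1) gives X = 0.415.
Then n_M = 0.83, n_T = 2.59, so y_M = 0.321.

y_M = 0.321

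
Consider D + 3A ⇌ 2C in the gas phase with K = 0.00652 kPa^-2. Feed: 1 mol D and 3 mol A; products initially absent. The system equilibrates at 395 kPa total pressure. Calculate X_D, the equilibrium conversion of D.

Take 1 mol D as basis and let X be its fractional conversion, so ξ = X.
At extent ξ: n_D = 1 − X; n_A = 3 − 3X; n_C = 2X.
Total moles n_T = 4 − 2X.
y_i = n_i/n_T, p_i = y_i·P. K = p_C^2 / (p_D p_A^3).
Substituting and setting equal to 0.00652 kPa^-2 gives a polynomial in X; the root in (0,1) is X = 0.846.

X = 0.846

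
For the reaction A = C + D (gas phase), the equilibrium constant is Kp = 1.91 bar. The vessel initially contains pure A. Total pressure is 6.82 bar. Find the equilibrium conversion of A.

X = 0.468

Take 1 mol A as basis and let X be its fractional conversion, so ξ = X.
Mole table: n_A = 1 − X; n_C = X; n_D = X.
Summing: n_T = 1 + X.
Mole fractions y_i = n_i/n_T; Kp = p_C p_D / (p_A) with p_i = y_i·P.
Equating to 1.91 bar and solving on 0 < X < 1: X = 0.468.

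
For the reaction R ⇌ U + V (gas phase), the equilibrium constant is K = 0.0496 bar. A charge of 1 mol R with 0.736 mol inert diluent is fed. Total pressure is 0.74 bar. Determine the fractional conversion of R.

Basis: 1 mol R initially; let X = conversion of R. Extent ξ = X.
Mole table: n_R = 1 − X; n_U = X; n_V = X; n_I = 0.736 (inert).
n_T = Σnᵢ = 1.74 + X.
y_i = n_i/n_T, p_i = y_i·P. K = p_U p_V / (p_R).
Equating to 0.0496 bar and solving on 0 < X < 1: X = 0.308.

X = 0.308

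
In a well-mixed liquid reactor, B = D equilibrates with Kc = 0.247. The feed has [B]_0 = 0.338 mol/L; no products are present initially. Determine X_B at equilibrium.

Let X = conversion of B; extent ξ = 0.338·X mol/L.
Concentrations: [B] = 0.338 − 0.338X; [D] = 0.338X.
Kc = [D] / ([B]).
Solving Kc = 0.247 for X ∈ (0,1): X = 0.198.

X = 0.198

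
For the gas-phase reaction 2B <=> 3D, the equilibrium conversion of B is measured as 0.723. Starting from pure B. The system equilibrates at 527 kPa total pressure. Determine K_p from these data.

Take 1 mol B as basis and let X be its fractional conversion, so ξ = 0.5X.
Species balance: n_B = 1 − X; n_D = 1.5X.
Summing: n_T = 1 + 0.5X.
At X = 0.723: n_B = 0.277, n_D = 1.08, n_T = 1.36.
p_i = (n_i/n_T)·P. K_p = p_D^3 / (p_B^2) = 6.43e+03 kPa.

K_p = 6.43e+03 kPa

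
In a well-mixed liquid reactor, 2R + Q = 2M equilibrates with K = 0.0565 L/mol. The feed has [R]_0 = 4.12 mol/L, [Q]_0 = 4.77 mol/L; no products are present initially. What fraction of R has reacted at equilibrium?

X = 0.325

Let X = conversion of R; extent ξ = 4.12X/2 mol/L.
Concentrations: [R] = 4.12 − 4.12X; [Q] = 4.77 − 2.06X; [M] = 4.12X.
K = [M]^2 / ([R]^2 [Q]).
Solving K = 0.0565 for X ∈ (0,1): X = 0.325.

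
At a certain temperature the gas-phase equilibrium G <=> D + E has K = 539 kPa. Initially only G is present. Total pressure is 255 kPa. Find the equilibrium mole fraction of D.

Basis: 1 mol G initially; let X = conversion of G. Extent ξ = X.
Moles: n_G = 1 − X; n_D = X; n_E = X.
Total moles n_T = 1 + X.
With p_i = (n_i/n_T)P, K = p_D p_E / (p_G).
Substituting and setting equal to 539 kPa gives a polynomial in X; the root in (0,1) is X = 0.824.
Then n_D = 0.824, n_T = 1.82, so y_D = 0.452.

y_D = 0.452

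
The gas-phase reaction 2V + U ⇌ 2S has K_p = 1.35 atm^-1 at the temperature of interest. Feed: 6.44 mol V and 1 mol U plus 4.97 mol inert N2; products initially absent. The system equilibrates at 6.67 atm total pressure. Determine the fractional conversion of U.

Basis: 1 mol U initially; let X = conversion of U. Extent ξ = X.
At extent ξ: n_V = 6.44 − 2X; n_U = 1 − X; n_S = 2X; n_I = 4.97 (inert).
n_T = Σnᵢ = 12.4 − X.
Mole fractions y_i = n_i/n_T; K_p = p_S^2 / (p_V^2 p_U) with p_i = y_i·P.
Setting this equal to 1.35 atm^-1 and taking the physical root (0 < X < 1) gives X = 0.840.

X = 0.840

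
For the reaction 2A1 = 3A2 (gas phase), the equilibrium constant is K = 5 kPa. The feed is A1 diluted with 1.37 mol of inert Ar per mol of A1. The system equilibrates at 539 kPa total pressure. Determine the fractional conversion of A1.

X = 0.167

Let X = conversion of A1 (basis 1 mol A1); extent of reaction ξ = 0.5X.
Mole table: n_A1 = 1 − X; n_A2 = 1.5X; n_I = 1.37 (inert).
n_T = Σnᵢ = 2.37 + 0.5X.
With p_i = (n_i/n_T)P, K = p_A2^3 / (p_A1^2).
Equating to 5 kPa and solving on 0 < X < 1: X = 0.167.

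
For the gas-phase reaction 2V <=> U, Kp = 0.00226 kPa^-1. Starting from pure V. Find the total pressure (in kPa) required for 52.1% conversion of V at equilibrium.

Basis: 1 mol V initially; let X = conversion of V. Extent ξ = 0.5X.
Species balance: n_V = 1 − X; n_U = 0.5X.
Summing: n_T = 1 − 0.5X.
Kp = p_U / (p_V^2) with p_i = (n_i/n_T)·P.
At X = 0.521: the mole-fraction product g(X) = Π y_i^ν_i = 0.8396. Since Kp = g(X)·P^{-1}, P = (g/Kp)^(1/1) = (0.8396/0.00226)^(1/1) = 372 kPa.

P = 372 kPa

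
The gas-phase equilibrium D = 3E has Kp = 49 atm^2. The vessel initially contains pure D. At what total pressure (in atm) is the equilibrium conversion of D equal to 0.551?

Basis: 1 mol D initially; let X = conversion of D. Extent ξ = X.
Moles: n_D = 1 − X; n_E = 3X.
Summing: n_T = 1 + 2X.
Kp = p_E^3 / (p_D) with p_i = (n_i/n_T)·P.
At X = 0.551: the mole-fraction product g(X) = Π y_i^ν_i = 2.277. Since Kp = g(X)·P^{2}, P = (Kp/g)^(1/2) = (49/2.277)^(1/2) = 4.64 atm.

P = 4.64 atm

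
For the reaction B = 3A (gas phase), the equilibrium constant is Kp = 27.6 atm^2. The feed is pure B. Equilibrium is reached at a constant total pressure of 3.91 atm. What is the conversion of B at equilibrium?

X = 0.511

Take 1 mol B as basis and let X be its fractional conversion, so ξ = X.
Species balance: n_B = 1 − X; n_A = 3X.
Total moles n_T = 1 + 2X.
With p_i = (n_i/n_T)P, Kp = p_A^3 / (p_B).
Equating to 27.6 atm^2 and solving on 0 < X < 1: X = 0.511.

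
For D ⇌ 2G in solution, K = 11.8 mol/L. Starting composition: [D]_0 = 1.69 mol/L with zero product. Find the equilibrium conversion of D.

Let X = conversion of D; extent ξ = 1.69·X mol/L.
Concentrations: [D] = 1.69 − 1.69X; [G] = 3.38X.
K = [G]^2 / ([D]).
Solving K = 11.8 for X ∈ (0,1): X = 0.711.

X = 0.711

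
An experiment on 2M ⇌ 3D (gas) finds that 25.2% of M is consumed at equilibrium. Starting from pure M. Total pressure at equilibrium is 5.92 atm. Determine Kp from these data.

Take 1 mol M as basis and let X be its fractional conversion, so ξ = 0.5X.
Mole table: n_M = 1 − X; n_D = 1.5X.
n_T = Σnᵢ = 1 + 0.5X.
At X = 0.252: n_M = 0.748, n_D = 0.378, n_T = 1.13.
p_i = (n_i/n_T)·P. Kp = p_D^3 / (p_M^2) = 0.508 atm.

Kp = 0.508 atm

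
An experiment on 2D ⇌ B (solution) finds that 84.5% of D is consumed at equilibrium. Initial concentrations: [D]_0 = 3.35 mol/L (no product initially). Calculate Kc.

Let X = conversion of D.
Concentrations: [D] = 3.35 − 3.35X; [B] = 1.68X.
At X = 0.845: [D] = 0.519, [B] = 1.42.
Kc = [B] / ([D]^2) = 5.25 L/mol.

Kc = 5.25 L/mol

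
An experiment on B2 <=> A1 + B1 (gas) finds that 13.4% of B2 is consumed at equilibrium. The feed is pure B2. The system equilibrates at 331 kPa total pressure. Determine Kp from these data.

Basis: 1 mol B2 initially; let X = conversion of B2. Extent ξ = X.
Species balance: n_B2 = 1 − X; n_A1 = X; n_B1 = X.
Total moles n_T = 1 + X.
At X = 0.134: n_B2 = 0.866, n_A1 = 0.134, n_B1 = 0.134, n_T = 1.13.
p_i = (n_i/n_T)·P. Kp = p_A1 p_B1 / (p_B2) = 6.05 kPa.

Kp = 6.05 kPa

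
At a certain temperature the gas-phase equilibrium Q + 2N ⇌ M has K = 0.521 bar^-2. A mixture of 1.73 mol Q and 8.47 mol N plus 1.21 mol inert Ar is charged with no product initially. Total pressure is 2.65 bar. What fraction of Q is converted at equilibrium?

X = 0.630

Basis: 1.73 mol Q initially; let X = conversion of Q. Extent ξ = 1.73X.
Species balance: n_Q = 1.73 − 1.73X; n_N = 8.47 − 3.46X; n_M = 1.73X; n_I = 1.21 (inert).
n_T = Σnᵢ = 11.4 − 3.46X.
y_i = n_i/n_T, p_i = y_i·P. K = p_M / (p_Q p_N^2).
Equating to 0.521 bar^-2 and solving on 0 < X < 1: X = 0.630.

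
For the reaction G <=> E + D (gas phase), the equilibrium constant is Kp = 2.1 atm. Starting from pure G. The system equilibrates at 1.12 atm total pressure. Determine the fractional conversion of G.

X = 0.808

Basis: 1 mol G initially; let X = conversion of G. Extent ξ = X.
Species balance: n_G = 1 − X; n_E = X; n_D = X.
n_T = Σnᵢ = 1 + X.
Mole fractions y_i = n_i/n_T; Kp = p_E p_D / (p_G) with p_i = y_i·P.
This yields a degree-2 equation in X; solving on (0,1), X = 0.808.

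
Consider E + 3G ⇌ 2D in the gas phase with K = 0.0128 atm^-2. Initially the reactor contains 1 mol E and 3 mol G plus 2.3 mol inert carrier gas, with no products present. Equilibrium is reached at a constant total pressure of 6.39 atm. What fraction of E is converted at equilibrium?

X = 0.203

Take 1 mol E as basis and let X be its fractional conversion, so ξ = X.
Species balance: n_E = 1 − X; n_G = 3 − 3X; n_D = 2X; n_I = 2.3 (inert).
Total moles n_T = 6.3 − 2X.
With p_i = (n_i/n_T)P, K = p_D^2 / (p_E p_G^3).
Equating to 0.0128 atm^-2 and solving on 0 < X < 1: X = 0.203.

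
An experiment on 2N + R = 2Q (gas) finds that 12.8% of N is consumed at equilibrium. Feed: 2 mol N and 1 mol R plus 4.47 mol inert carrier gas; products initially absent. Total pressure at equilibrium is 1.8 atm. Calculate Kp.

Let X = conversion of N (basis 2 mol N); extent of reaction ξ = X.
Moles: n_N = 2 − 2X; n_R = 1 − X; n_Q = 2X; n_I = 4.47 (inert).
Total moles n_T = 7.47 − X.
At X = 0.128: n_N = 1.74, n_R = 0.872, n_Q = 0.256, n_T = 7.34.
p_i = (n_i/n_T)·P. Kp = p_Q^2 / (p_N^2 p_R) = 0.101 atm^-1.

Kp = 0.101 atm^-1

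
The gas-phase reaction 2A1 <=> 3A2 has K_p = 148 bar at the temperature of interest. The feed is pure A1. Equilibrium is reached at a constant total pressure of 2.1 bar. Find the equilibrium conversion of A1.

X = 0.855

Let X = conversion of A1 (basis 1 mol A1); extent of reaction ξ = 0.5X.
Mole table: n_A1 = 1 − X; n_A2 = 1.5X.
Total moles n_T = 1 + 0.5X.
y_i = n_i/n_T, p_i = y_i·P. K_p = p_A2^3 / (p_A1^2).
Substituting and setting equal to 148 bar gives a polynomial in X; the root in (0,1) is X = 0.855.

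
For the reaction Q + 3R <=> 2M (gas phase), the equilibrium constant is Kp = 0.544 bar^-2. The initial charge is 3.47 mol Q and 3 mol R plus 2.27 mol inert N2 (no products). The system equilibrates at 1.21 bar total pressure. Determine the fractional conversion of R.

Take 3 mol R as basis and let X be its fractional conversion, so ξ = X.
Mole table: n_Q = 3.47 − X; n_R = 3 − 3X; n_M = 2X; n_I = 2.27 (inert).
Total moles n_T = 8.74 − 2X.
Mole fractions y_i = n_i/n_T; Kp = p_M^2 / (p_Q p_R^3) with p_i = y_i·P.
Substituting and setting equal to 0.544 bar^-2 gives a polynomial in X; the root in (0,1) is X = 0.298.

X = 0.298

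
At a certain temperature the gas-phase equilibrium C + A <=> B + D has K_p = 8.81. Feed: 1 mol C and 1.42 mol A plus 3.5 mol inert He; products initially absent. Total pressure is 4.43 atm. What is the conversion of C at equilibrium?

Basis: 1 mol C initially; let X = conversion of C. Extent ξ = X.
At extent ξ: n_C = 1 − X; n_A = 1.42 − X; n_B = X; n_D = X; n_I = 3.5 (inert).
Total moles n_T = 5.92 (Δν = 0, constant).
Mole fractions y_i = n_i/n_T; K_p = p_B p_D / (p_C p_A) with p_i = y_i·P.
This yields a degree-2 equation in X; solving on (0,1), X = 0.854.

X = 0.854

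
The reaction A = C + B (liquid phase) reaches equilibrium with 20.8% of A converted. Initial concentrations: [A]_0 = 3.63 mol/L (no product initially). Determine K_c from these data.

Let X = conversion of A.
Concentrations: [A] = 3.63 − 3.63X; [C] = 3.63X; [B] = 3.63X.
At X = 0.208: [A] = 2.87, [C] = 0.755, [B] = 0.755.
K_c = [C] [B] / ([A]) = 0.198 mol/L.

K_c = 0.198 mol/L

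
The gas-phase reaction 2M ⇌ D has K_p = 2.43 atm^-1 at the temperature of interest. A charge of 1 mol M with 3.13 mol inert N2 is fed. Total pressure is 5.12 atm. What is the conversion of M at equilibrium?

X = 0.678

Basis: 1 mol M initially; let X = conversion of M. Extent ξ = 0.5X.
Mole table: n_M = 1 − X; n_D = 0.5X; n_I = 3.13 (inert).
Total moles n_T = 4.13 − 0.5X.
Mole fractions y_i = n_i/n_T; K_p = p_D / (p_M^2) with p_i = y_i·P.
Setting this equal to 2.43 atm^-1 and taking the physical root (0 < X < 1) gives X = 0.678.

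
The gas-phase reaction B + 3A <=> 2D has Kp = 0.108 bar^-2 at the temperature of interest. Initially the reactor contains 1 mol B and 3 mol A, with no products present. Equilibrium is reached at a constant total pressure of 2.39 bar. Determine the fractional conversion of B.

X = 0.296

Basis: 1 mol B initially; let X = conversion of B. Extent ξ = X.
At extent ξ: n_B = 1 − X; n_A = 3 − 3X; n_D = 2X.
Total moles n_T = 4 − 2X.
With p_i = (n_i/n_T)P, Kp = p_D^2 / (p_B p_A^3).
Equating to 0.108 bar^-2 and solving on 0 < X < 1: X = 0.296.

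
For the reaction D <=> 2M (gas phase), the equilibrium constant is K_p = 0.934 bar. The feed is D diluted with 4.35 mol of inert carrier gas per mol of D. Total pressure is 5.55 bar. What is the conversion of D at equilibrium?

Let X = conversion of D (basis 1 mol D); extent of reaction ξ = X.
Mole table: n_D = 1 − X; n_M = 2X; n_I = 4.35 (inert).
Summing: n_T = 5.35 + X.
Mole fractions y_i = n_i/n_T; K_p = p_M^2 / (p_D) with p_i = y_i·P.
This yields a degree-2 equation in X; solving on (0,1), X = 0.385.

X = 0.385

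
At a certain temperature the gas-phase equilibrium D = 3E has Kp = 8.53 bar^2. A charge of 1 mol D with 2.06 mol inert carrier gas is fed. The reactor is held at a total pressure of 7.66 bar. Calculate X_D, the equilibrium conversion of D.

Take 1 mol D as basis and let X be its fractional conversion, so ξ = X.
Species balance: n_D = 1 − X; n_E = 3X; n_I = 2.06 (inert).
Summing: n_T = 3.06 + 2X.
With p_i = (n_i/n_T)P, Kp = p_E^3 / (p_D).
This yields a degree-3 equation in X; solving on (0,1), X = 0.366.

X = 0.366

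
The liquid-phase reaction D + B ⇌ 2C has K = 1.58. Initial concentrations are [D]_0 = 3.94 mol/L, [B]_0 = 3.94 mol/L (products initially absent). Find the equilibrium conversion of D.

Let X = conversion of D; extent ξ = 3.94·X mol/L.
Concentrations: [D] = 3.94 − 3.94X; [B] = 3.94 − 3.94X; [C] = 7.88X.
K = [C]^2 / ([D] [B]).
This equals 1.58 at X = 0.386 (the root in 0 < X < 1).

X = 0.386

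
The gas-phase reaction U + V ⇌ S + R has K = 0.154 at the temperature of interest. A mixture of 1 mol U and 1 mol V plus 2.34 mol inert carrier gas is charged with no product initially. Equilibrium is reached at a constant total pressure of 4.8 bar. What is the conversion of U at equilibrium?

X = 0.282

Take 1 mol U as basis and let X be its fractional conversion, so ξ = X.
Moles: n_U = 1 − X; n_V = 1 − X; n_S = X; n_R = X; n_I = 2.34 (inert).
n_T stays at 4.34 (no change in mole number).
y_i = n_i/n_T, p_i = y_i·P. K = p_S p_R / (p_U p_V).
This yields a degree-2 equation in X; solving on (0,1), X = 0.282.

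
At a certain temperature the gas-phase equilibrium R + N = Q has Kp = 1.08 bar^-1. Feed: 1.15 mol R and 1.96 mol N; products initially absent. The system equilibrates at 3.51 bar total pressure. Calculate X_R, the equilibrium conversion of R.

Basis: 1.15 mol R initially; let X = conversion of R. Extent ξ = 1.15X.
Moles: n_R = 1.15 − 1.15X; n_N = 1.96 − 1.15X; n_Q = 1.15X.
Summing: n_T = 3.11 − 1.15X.
Mole fractions y_i = n_i/n_T; Kp = p_Q / (p_R p_N) with p_i = y_i·P.
Substituting and setting equal to 1.08 bar^-1 gives a polynomial in X; the root in (0,1) is X = 0.660.

X = 0.660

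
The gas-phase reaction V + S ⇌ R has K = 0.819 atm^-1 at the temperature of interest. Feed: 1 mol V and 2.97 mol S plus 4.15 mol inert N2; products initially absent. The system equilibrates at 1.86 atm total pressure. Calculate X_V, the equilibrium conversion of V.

X = 0.340

Let X = conversion of V (basis 1 mol V); extent of reaction ξ = X.
Mole table: n_V = 1 − X; n_S = 2.97 − X; n_R = X; n_I = 4.15 (inert).
n_T = Σnᵢ = 8.12 − X.
With p_i = (n_i/n_T)P, K = p_R / (p_V p_S).
Substituting and setting equal to 0.819 atm^-1 gives a polynomial in X; the root in (0,1) is X = 0.340.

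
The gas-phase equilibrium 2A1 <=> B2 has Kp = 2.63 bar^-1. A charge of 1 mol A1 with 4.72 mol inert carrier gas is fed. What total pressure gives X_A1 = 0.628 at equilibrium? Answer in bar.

P = 4.66 bar

Take 1 mol A1 as basis and let X be its fractional conversion, so ξ = 0.5X.
Species balance: n_A1 = 1 − X; n_B2 = 0.5X; n_I = 4.72 (inert).
Summing: n_T = 5.72 − 0.5X.
Kp = p_B2 / (p_A1^2) with p_i = (n_i/n_T)·P.
At X = 0.628: the mole-fraction product g(X) = Π y_i^ν_i = 12.27. Since Kp = g(X)·P^{-1}, P = (g/Kp)^(1/1) = (12.27/2.63)^(1/1) = 4.66 bar.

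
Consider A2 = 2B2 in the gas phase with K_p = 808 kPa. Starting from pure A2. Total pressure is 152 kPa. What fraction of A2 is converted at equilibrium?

Take 1 mol A2 as basis and let X be its fractional conversion, so ξ = X.
Mole table: n_A2 = 1 − X; n_B2 = 2X.
n_T = Σnᵢ = 1 + X.
Mole fractions y_i = n_i/n_T; K_p = p_B2^2 / (p_A2) with p_i = y_i·P.
Substituting and setting equal to 808 kPa gives a polynomial in X; the root in (0,1) is X = 0.755.

X = 0.755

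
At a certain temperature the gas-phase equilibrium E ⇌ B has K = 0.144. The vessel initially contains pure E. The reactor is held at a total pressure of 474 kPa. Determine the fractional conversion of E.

Take 1 mol E as basis and let X be its fractional conversion, so ξ = X.
Moles: n_E = 1 − X; n_B = X.
Total moles n_T = 1 (Δν = 0, constant).
Mole fractions y_i = n_i/n_T; K = p_B / (p_E) with p_i = y_i·P.
This yields a degree-1 equation in X; solving on (0,1), X = 0.126.

X = 0.126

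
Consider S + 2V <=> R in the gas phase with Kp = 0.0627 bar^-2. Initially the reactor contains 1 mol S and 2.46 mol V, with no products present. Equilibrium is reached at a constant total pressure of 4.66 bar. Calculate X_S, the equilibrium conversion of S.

Take 1 mol S as basis and let X be its fractional conversion, so ξ = X.
Moles: n_S = 1 − X; n_V = 2.46 − 2X; n_R = X.
Summing: n_T = 3.46 − 2X.
With p_i = (n_i/n_T)P, Kp = p_R / (p_S p_V^2).
Substituting and setting equal to 0.0627 bar^-2 gives a polynomial in X; the root in (0,1) is X = 0.355.

X = 0.355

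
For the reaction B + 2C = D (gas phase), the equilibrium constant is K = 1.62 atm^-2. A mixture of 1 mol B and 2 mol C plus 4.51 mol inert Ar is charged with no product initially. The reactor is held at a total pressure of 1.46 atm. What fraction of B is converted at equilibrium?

Basis: 1 mol B initially; let X = conversion of B. Extent ξ = X.
Moles: n_B = 1 − X; n_C = 2 − 2X; n_D = X; n_I = 4.51 (inert).
Total moles n_T = 7.51 − 2X.
Mole fractions y_i = n_i/n_T; K = p_D / (p_B p_C^2) with p_i = y_i·P.
Setting this equal to 1.62 atm^-2 and taking the physical root (0 < X < 1) gives X = 0.159.

X = 0.159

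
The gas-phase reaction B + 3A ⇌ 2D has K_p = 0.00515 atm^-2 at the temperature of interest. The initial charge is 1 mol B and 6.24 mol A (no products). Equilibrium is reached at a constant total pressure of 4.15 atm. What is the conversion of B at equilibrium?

X = 0.247

Let X = conversion of B (basis 1 mol B); extent of reaction ξ = X.
At extent ξ: n_B = 1 − X; n_A = 6.24 − 3X; n_D = 2X.
Total moles n_T = 7.24 − 2X.
With p_i = (n_i/n_T)P, K_p = p_D^2 / (p_B p_A^3).
Equating to 0.00515 atm^-2 and solving on 0 < X < 1: X = 0.247.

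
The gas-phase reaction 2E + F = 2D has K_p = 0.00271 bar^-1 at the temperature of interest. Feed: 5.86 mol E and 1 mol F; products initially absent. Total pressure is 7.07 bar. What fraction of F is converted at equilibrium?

X = 0.138

Let X = conversion of F (basis 1 mol F); extent of reaction ξ = X.
At extent ξ: n_E = 5.86 − 2X; n_F = 1 − X; n_D = 2X.
Summing: n_T = 6.86 − X.
With p_i = (n_i/n_T)P, K_p = p_D^2 / (p_E^2 p_F).
Setting this equal to 0.00271 bar^-1 and taking the physical root (0 < X < 1) gives X = 0.138.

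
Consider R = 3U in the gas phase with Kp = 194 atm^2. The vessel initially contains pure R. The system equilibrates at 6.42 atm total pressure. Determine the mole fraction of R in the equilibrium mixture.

Basis: 1 mol R initially; let X = conversion of R. Extent ξ = X.
Moles: n_R = 1 − X; n_U = 3X.
Summing: n_T = 1 + 2X.
y_i = n_i/n_T, p_i = y_i·P. Kp = p_U^3 / (p_R).
This yields a degree-3 equation in X; solving on (0,1), X = 0.678.
Then n_R = 0.322, n_T = 2.36, so y_R = 0.137.

y_R = 0.137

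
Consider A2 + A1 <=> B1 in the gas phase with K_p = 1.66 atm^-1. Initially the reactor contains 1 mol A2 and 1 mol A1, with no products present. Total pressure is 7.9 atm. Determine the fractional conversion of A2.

X = 0.734

Basis: 1 mol A2 initially; let X = conversion of A2. Extent ξ = X.
At extent ξ: n_A2 = 1 − X; n_A1 = 1 − X; n_B1 = X.
Total moles n_T = 2 − X.
With p_i = (n_i/n_T)P, K_p = p_B1 / (p_A2 p_A1).
This yields a degree-2 equation in X; solving on (0,1), X = 0.734.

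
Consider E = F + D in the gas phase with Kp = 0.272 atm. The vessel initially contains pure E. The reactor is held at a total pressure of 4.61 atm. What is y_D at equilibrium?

y_D = 0.191

Take 1 mol E as basis and let X be its fractional conversion, so ξ = X.
Mole table: n_E = 1 − X; n_F = X; n_D = X.
Summing: n_T = 1 + X.
y_i = n_i/n_T, p_i = y_i·P. Kp = p_F p_D / (p_E).
Equating to 0.272 atm and solving on 0 < X < 1: X = 0.236.
Then n_D = 0.236, n_T = 1.24, so y_D = 0.191.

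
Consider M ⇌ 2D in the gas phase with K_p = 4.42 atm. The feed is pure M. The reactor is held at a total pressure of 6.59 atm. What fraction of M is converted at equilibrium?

X = 0.379

Let X = conversion of M (basis 1 mol M); extent of reaction ξ = X.
Moles: n_M = 1 − X; n_D = 2X.
Summing: n_T = 1 + X.
y_i = n_i/n_T, p_i = y_i·P. K_p = p_D^2 / (p_M).
Setting this equal to 4.42 atm and taking the physical root (0 < X < 1) gives X = 0.379.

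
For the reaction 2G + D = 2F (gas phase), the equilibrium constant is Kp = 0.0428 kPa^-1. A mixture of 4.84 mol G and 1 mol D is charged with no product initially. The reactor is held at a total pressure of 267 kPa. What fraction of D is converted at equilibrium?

Let X = conversion of D (basis 1 mol D); extent of reaction ξ = X.
Moles: n_G = 4.84 − 2X; n_D = 1 − X; n_F = 2X.
Total moles n_T = 5.84 − X.
With p_i = (n_i/n_T)P, Kp = p_F^2 / (p_G^2 p_D).
Setting this equal to 0.0428 kPa^-1 and taking the physical root (0 < X < 1) gives X = 0.865.

X = 0.865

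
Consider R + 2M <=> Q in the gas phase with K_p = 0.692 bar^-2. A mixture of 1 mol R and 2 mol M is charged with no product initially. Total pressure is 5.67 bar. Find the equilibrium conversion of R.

Take 1 mol R as basis and let X be its fractional conversion, so ξ = X.
At extent ξ: n_R = 1 − X; n_M = 2 − 2X; n_Q = X.
Summing: n_T = 3 − 2X.
With p_i = (n_i/n_T)P, K_p = p_Q / (p_R p_M^2).
Equating to 0.692 bar^-2 and solving on 0 < X < 1: X = 0.731.

X = 0.731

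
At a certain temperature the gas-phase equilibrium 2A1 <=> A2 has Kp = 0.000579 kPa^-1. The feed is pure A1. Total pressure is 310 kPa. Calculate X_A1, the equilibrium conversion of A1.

Take 1 mol A1 as basis and let X be its fractional conversion, so ξ = 0.5X.
Species balance: n_A1 = 1 − X; n_A2 = 0.5X.
n_T = Σnᵢ = 1 − 0.5X.
With p_i = (n_i/n_T)P, Kp = p_A2 / (p_A1^2).
This yields a degree-2 equation in X; solving on (0,1), X = 0.237.

X = 0.237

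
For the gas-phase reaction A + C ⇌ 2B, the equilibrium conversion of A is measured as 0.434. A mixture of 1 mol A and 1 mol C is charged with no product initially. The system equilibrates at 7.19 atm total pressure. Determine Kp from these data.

Kp = 2.35

Basis: 1 mol A initially; let X = conversion of A. Extent ξ = X.
Mole table: n_A = 1 − X; n_C = 1 − X; n_B = 2X.
Since Δν = 0, n_T = 2 throughout.
At X = 0.434: n_A = 0.566, n_C = 0.566, n_B = 0.868, n_T = 2.
p_i = (n_i/n_T)·P. Kp = p_B^2 / (p_A p_C) = 2.35.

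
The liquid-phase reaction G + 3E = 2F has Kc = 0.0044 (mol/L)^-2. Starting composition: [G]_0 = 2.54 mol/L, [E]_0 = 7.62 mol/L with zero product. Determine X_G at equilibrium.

X = 0.248

Let X = conversion of G; extent ξ = 2.54·X mol/L.
Concentrations: [G] = 2.54 − 2.54X; [E] = 7.62 − 7.62X; [F] = 5.08X.
Kc = [F]^2 / ([G] [E]^3).
This equals 0.0044 at X = 0.248 (the root in 0 < X < 1).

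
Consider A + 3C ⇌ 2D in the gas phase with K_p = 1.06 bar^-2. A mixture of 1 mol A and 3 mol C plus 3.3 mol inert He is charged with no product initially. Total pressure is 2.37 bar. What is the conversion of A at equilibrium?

X = 0.376

Basis: 1 mol A initially; let X = conversion of A. Extent ξ = X.
Species balance: n_A = 1 − X; n_C = 3 − 3X; n_D = 2X; n_I = 3.3 (inert).
Total moles n_T = 7.3 − 2X.
y_i = n_i/n_T, p_i = y_i·P. K_p = p_D^2 / (p_A p_C^3).
Setting this equal to 1.06 bar^-2 and taking the physical root (0 < X < 1) gives X = 0.376.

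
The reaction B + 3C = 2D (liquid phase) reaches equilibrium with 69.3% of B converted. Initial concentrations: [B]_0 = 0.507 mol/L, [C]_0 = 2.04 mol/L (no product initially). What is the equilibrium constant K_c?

Let X = conversion of B.
Concentrations: [B] = 0.507 − 0.507X; [C] = 2.04 − 1.52X; [D] = 1.01X.
At X = 0.693: [B] = 0.156, [C] = 0.986, [D] = 0.703.
K_c = [D]^2 / ([B] [C]^3) = 3.31 (mol/L)^-2.

K_c = 3.31 (mol/L)^-2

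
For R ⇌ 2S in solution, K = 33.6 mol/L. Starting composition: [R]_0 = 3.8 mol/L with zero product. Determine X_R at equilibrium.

Let X = conversion of R; extent ξ = 3.8·X mol/L.
Concentrations: [R] = 3.8 − 3.8X; [S] = 7.6X.
K = [S]^2 / ([R]).
Equating to 33.6 mol/L: the physical root is X = 0.747.

X = 0.747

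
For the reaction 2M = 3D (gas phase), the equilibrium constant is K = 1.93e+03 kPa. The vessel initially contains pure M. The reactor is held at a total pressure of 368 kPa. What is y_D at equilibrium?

y_D = 0.728

Take 1 mol M as basis and let X be its fractional conversion, so ξ = 0.5X.
At extent ξ: n_M = 1 − X; n_D = 1.5X.
Total moles n_T = 1 + 0.5X.
With p_i = (n_i/n_T)P, K = p_D^3 / (p_M^2).
Substituting and setting equal to 1.93e+03 kPa gives a polynomial in X; the root in (0,1) is X = 0.641.
Then n_D = 0.962, n_T = 1.32, so y_D = 0.728.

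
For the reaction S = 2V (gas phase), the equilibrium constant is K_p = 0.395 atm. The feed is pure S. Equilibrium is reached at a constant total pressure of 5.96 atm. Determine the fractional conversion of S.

Basis: 1 mol S initially; let X = conversion of S. Extent ξ = X.
Mole table: n_S = 1 − X; n_V = 2X.
Summing: n_T = 1 + X.
y_i = n_i/n_T, p_i = y_i·P. K_p = p_V^2 / (p_S).
Equating to 0.395 atm and solving on 0 < X < 1: X = 0.128.

X = 0.128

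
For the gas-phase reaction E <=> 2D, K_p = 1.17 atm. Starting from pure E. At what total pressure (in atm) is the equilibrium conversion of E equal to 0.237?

Let X = conversion of E (basis 1 mol E); extent of reaction ξ = X.
Species balance: n_E = 1 − X; n_D = 2X.
Total moles n_T = 1 + X.
K_p = p_D^2 / (p_E) with p_i = (n_i/n_T)·P.
At X = 0.237: the mole-fraction product g(X) = Π y_i^ν_i = 0.238. Since K_p = g(X)·P^{1}, P = (K_p/g)^(1/1) = (1.17/0.238)^(1/1) = 4.91 atm.

P = 4.91 atm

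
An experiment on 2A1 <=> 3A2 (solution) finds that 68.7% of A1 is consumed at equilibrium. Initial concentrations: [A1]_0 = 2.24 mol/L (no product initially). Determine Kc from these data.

Let X = conversion of A1.
Concentrations: [A1] = 2.24 − 2.24X; [A2] = 3.36X.
At X = 0.687: [A1] = 0.701, [A2] = 2.31.
Kc = [A2]^3 / ([A1]^2) = 25 mol/L.

Kc = 25 mol/L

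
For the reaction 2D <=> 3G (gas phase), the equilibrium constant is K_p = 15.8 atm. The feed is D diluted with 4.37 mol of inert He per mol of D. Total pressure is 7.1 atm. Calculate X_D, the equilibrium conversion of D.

Let X = conversion of D (basis 1 mol D); extent of reaction ξ = 0.5X.
Species balance: n_D = 1 − X; n_G = 1.5X; n_I = 4.37 (inert).
Summing: n_T = 5.37 + 0.5X.
y_i = n_i/n_T, p_i = y_i·P. K_p = p_G^3 / (p_D^2).
Substituting and setting equal to 15.8 atm gives a polynomial in X; the root in (0,1) is X = 0.699.

X = 0.699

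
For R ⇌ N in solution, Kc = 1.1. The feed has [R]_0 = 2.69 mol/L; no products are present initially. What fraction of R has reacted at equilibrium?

X = 0.524

Let X = conversion of R; extent ξ = 2.69·X mol/L.
Concentrations: [R] = 2.69 − 2.69X; [N] = 2.69X.
Kc = [N] / ([R]).
Equating to 1.1: the physical root is X = 0.524.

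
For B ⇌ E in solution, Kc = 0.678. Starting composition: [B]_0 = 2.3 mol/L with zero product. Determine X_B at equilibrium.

X = 0.404

Let X = conversion of B; extent ξ = 2.3·X mol/L.
Concentrations: [B] = 2.3 − 2.3X; [E] = 2.3X.
Kc = [E] / ([B]).
Solving Kc = 0.678 for X ∈ (0,1): X = 0.404.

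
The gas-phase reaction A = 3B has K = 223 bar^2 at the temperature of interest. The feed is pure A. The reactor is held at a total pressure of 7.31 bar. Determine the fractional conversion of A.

Let X = conversion of A (basis 1 mol A); extent of reaction ξ = X.
Moles: n_A = 1 − X; n_B = 3X.
Summing: n_T = 1 + 2X.
y_i = n_i/n_T, p_i = y_i·P. K = p_B^3 / (p_A).
This yields a degree-3 equation in X; solving on (0,1), X = 0.657.

X = 0.657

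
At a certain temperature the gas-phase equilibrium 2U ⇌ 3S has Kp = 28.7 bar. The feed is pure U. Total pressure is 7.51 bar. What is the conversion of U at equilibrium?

Let X = conversion of U (basis 1 mol U); extent of reaction ξ = 0.5X.
Moles: n_U = 1 − X; n_S = 1.5X.
Total moles n_T = 1 + 0.5X.
With p_i = (n_i/n_T)P, Kp = p_S^3 / (p_U^2).
Substituting and setting equal to 28.7 bar gives a polynomial in X; the root in (0,1) is X = 0.609.

X = 0.609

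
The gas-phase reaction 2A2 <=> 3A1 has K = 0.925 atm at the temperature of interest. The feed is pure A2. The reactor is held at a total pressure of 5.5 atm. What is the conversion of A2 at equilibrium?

Take 1 mol A2 as basis and let X be its fractional conversion, so ξ = 0.5X.
Moles: n_A2 = 1 − X; n_A1 = 1.5X.
Total moles n_T = 1 + 0.5X.
Mole fractions y_i = n_i/n_T; K = p_A1^3 / (p_A2^2) with p_i = y_i·P.
Substituting and setting equal to 0.925 atm gives a polynomial in X; the root in (0,1) is X = 0.303.

X = 0.303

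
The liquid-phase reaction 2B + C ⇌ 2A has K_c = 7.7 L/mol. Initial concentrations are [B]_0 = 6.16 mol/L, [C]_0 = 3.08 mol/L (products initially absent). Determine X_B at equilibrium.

X = 0.720

Let X = conversion of B; extent ξ = 6.16X/2 mol/L.
Concentrations: [B] = 6.16 − 6.16X; [C] = 3.08 − 3.08X; [A] = 6.16X.
K_c = [A]^2 / ([B]^2 [C]).
Equating to 7.7 L/mol: the physical root is X = 0.720.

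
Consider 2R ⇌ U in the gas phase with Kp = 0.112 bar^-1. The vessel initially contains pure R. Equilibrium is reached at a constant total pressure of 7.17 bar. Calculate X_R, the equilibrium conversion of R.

Basis: 1 mol R initially; let X = conversion of R. Extent ξ = 0.5X.
Mole table: n_R = 1 − X; n_U = 0.5X.
Summing: n_T = 1 − 0.5X.
With p_i = (n_i/n_T)P, Kp = p_U / (p_R^2).
Substituting and setting equal to 0.112 bar^-1 gives a polynomial in X; the root in (0,1) is X = 0.513.

X = 0.513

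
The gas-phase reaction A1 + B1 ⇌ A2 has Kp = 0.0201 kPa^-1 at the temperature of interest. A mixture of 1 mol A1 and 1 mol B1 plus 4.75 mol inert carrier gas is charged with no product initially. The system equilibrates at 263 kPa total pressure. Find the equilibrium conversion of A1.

X = 0.349

Let X = conversion of A1 (basis 1 mol A1); extent of reaction ξ = X.
Mole table: n_A1 = 1 − X; n_B1 = 1 − X; n_A2 = X; n_I = 4.75 (inert).
n_T = Σnᵢ = 6.75 − X.
Mole fractions y_i = n_i/n_T; Kp = p_A2 / (p_A1 p_B1) with p_i = y_i·P.
This yields a degree-2 equation in X; solving on (0,1), X = 0.349.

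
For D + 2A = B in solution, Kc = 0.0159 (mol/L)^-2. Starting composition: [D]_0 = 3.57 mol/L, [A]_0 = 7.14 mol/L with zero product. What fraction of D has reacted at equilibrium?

Let X = conversion of D; extent ξ = 3.57·X mol/L.
Concentrations: [D] = 3.57 − 3.57X; [A] = 7.14 − 7.14X; [B] = 3.57X.
Kc = [B] / ([D] [A]^2).
Solving Kc = 0.0159 for X ∈ (0,1): X = 0.290.

X = 0.290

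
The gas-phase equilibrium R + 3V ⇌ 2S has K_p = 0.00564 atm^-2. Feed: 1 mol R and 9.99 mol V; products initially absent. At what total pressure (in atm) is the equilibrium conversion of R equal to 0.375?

Let X = conversion of R (basis 1 mol R); extent of reaction ξ = X.
Moles: n_R = 1 − X; n_V = 9.99 − 3X; n_S = 2X.
Total moles n_T = 11 − 2X.
K_p = p_S^2 / (p_R p_V^3) with p_i = (n_i/n_T)·P.
At X = 0.375: the mole-fraction product g(X) = Π y_i^ν_i = 0.1355. Since K_p = g(X)·P^{-2}, P = (g/K_p)^(1/2) = (0.1355/0.00564)^(1/2) = 4.9 atm.

P = 4.9 atm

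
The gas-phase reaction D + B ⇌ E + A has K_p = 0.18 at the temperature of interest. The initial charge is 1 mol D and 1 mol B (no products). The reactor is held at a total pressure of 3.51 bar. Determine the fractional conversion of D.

X = 0.298

Take 1 mol D as basis and let X be its fractional conversion, so ξ = X.
Mole table: n_D = 1 − X; n_B = 1 − X; n_E = X; n_A = X.
n_T stays at 2 (no change in mole number).
Mole fractions y_i = n_i/n_T; K_p = p_E p_A / (p_D p_B) with p_i = y_i·P.
This yields a degree-2 equation in X; solving on (0,1), X = 0.298.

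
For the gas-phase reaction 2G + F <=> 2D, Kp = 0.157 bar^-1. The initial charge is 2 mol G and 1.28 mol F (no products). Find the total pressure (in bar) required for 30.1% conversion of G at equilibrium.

Let X = conversion of G (basis 2 mol G); extent of reaction ξ = X.
Moles: n_G = 2 − 2X; n_F = 1.28 − X; n_D = 2X.
n_T = Σnᵢ = 3.28 − X.
Kp = p_D^2 / (p_G^2 p_F) with p_i = (n_i/n_T)·P.
At X = 0.301: the mole-fraction product g(X) = Π y_i^ν_i = 0.5642. Since Kp = g(X)·P^{-1}, P = (g/Kp)^(1/1) = (0.5642/0.157)^(1/1) = 3.59 bar.

P = 3.59 bar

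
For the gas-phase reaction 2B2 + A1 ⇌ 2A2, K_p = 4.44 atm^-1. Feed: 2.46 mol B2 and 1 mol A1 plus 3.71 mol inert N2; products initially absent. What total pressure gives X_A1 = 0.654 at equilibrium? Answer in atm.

Take 1 mol A1 as basis and let X be its fractional conversion, so ξ = X.
Mole table: n_B2 = 2.46 − 2X; n_A1 = 1 − X; n_A2 = 2X; n_I = 3.71 (inert).
Total moles n_T = 7.17 − X.
K_p = p_A2^2 / (p_B2^2 p_A1) with p_i = (n_i/n_T)·P.
At X = 0.654: the mole-fraction product g(X) = Π y_i^ν_i = 24.28. Since K_p = g(X)·P^{-1}, P = (g/K_p)^(1/1) = (24.28/4.44)^(1/1) = 5.47 atm.

P = 5.47 atm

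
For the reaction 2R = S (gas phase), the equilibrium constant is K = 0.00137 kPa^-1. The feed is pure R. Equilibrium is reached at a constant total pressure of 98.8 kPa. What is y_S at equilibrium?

y_S = 0.108

Take 1 mol R as basis and let X be its fractional conversion, so ξ = 0.5X.
At extent ξ: n_R = 1 − X; n_S = 0.5X.
n_T = Σnᵢ = 1 − 0.5X.
Mole fractions y_i = n_i/n_T; K = p_S / (p_R^2) with p_i = y_i·P.
Equating to 0.00137 kPa^-1 and solving on 0 < X < 1: X = 0.195.
Then n_S = 0.0973, n_T = 0.903, so y_S = 0.108.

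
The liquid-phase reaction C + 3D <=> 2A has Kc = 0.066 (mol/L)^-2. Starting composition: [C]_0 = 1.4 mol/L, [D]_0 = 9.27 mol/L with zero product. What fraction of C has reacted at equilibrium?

X = 0.771

Let X = conversion of C; extent ξ = 1.4·X mol/L.
Concentrations: [C] = 1.4 − 1.4X; [D] = 9.27 − 4.2X; [A] = 2.8X.
Kc = [A]^2 / ([C] [D]^3).
This equals 0.066 at X = 0.771 (the root in 0 < X < 1).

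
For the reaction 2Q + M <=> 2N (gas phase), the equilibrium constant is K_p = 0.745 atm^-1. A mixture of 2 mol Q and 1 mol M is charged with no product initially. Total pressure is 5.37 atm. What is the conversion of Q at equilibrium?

Take 2 mol Q as basis and let X be its fractional conversion, so ξ = X.
Mole table: n_Q = 2 − 2X; n_M = 1 − X; n_N = 2X.
n_T = Σnᵢ = 3 − X.
y_i = n_i/n_T, p_i = y_i·P. K_p = p_N^2 / (p_Q^2 p_M).
Setting this equal to 0.745 atm^-1 and taking the physical root (0 < X < 1) gives X = 0.477.

X = 0.477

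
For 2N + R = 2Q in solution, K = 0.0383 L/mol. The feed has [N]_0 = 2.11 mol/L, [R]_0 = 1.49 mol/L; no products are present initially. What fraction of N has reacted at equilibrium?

X = 0.182

Let X = conversion of N; extent ξ = 2.11X/2 mol/L.
Concentrations: [N] = 2.11 − 2.11X; [R] = 1.49 − 1.05X; [Q] = 2.11X.
K = [Q]^2 / ([N]^2 [R]).
Setting equal to 0.0383 and solving for X on (0,1) gives X = 0.182.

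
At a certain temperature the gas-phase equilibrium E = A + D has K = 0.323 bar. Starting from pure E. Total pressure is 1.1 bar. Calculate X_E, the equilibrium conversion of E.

Take 1 mol E as basis and let X be its fractional conversion, so ξ = X.
Moles: n_E = 1 − X; n_A = X; n_D = X.
Summing: n_T = 1 + X.
With p_i = (n_i/n_T)P, K = p_A p_D / (p_E).
Equating to 0.323 bar and solving on 0 < X < 1: X = 0.476.

X = 0.476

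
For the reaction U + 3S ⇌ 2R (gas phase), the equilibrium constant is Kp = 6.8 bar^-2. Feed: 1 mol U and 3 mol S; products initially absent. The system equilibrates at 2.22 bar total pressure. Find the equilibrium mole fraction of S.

y_S = 0.383

Basis: 1 mol U initially; let X = conversion of U. Extent ξ = X.
Mole table: n_U = 1 − X; n_S = 3 − 3X; n_R = 2X.
Total moles n_T = 4 − 2X.
y_i = n_i/n_T, p_i = y_i·P. Kp = p_R^2 / (p_U p_S^3).
Setting this equal to 6.8 bar^-2 and taking the physical root (0 < X < 1) gives X = 0.657.
Then n_S = 1.03, n_T = 2.69, so y_S = 0.383.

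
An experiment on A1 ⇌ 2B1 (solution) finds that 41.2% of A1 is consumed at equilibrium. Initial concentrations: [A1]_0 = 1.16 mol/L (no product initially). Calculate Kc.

Kc = 1.34 mol/L

Let X = conversion of A1.
Concentrations: [A1] = 1.16 − 1.16X; [B1] = 2.32X.
At X = 0.412: [A1] = 0.682, [B1] = 0.956.
Kc = [B1]^2 / ([A1]) = 1.34 mol/L.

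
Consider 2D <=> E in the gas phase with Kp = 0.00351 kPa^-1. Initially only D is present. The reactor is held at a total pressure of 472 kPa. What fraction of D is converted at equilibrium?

Basis: 1 mol D initially; let X = conversion of D. Extent ξ = 0.5X.
Mole table: n_D = 1 − X; n_E = 0.5X.
Total moles n_T = 1 − 0.5X.
With p_i = (n_i/n_T)P, Kp = p_E / (p_D^2).
Substituting and setting equal to 0.00351 kPa^-1 gives a polynomial in X; the root in (0,1) is X = 0.638.

X = 0.638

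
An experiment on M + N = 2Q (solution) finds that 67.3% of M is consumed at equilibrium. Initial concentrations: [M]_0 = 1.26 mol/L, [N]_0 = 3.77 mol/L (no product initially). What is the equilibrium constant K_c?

Let X = conversion of M.
Concentrations: [M] = 1.26 − 1.26X; [N] = 3.77 − 1.26X; [Q] = 2.52X.
At X = 0.673: [M] = 0.412, [N] = 2.92, [Q] = 1.7.
K_c = [Q]^2 / ([M] [N]) = 2.39.

K_c = 2.39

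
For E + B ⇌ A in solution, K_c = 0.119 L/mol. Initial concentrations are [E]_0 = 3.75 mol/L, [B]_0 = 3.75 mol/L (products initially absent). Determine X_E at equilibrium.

X = 0.251

Let X = conversion of E; extent ξ = 3.75·X mol/L.
Concentrations: [E] = 3.75 − 3.75X; [B] = 3.75 − 3.75X; [A] = 3.75X.
K_c = [A] / ([E] [B]).
Solving K_c = 0.119 for X ∈ (0,1): X = 0.251.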